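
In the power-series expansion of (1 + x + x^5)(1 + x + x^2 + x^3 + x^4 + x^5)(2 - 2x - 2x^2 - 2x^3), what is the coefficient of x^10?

(1 + x + x^5) has coefficients 1,1,0,0,0,1 for degrees 0…5.
(1 + x + x^2 + x^3 + x^4 + x^5) has coefficients 1,1,1,1,1,1,0,0,0,0,0 for degrees 0…10.
Finally multiplying by (2 - 2x - 2x^2 - 2x^3), the product of all factors after the first has coefficients 2,0,-2,-4,-4,-4,-6,-4,-2,0,0 for degrees 0…10.
[x^10] = 1·0 + 1·0 + 1·(-4) = -4.

-4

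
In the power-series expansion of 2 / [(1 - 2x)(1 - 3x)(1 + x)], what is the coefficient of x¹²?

2380562

Partial fractions give a closed form: a_n = (-8/3)·2^n + (9/2)·3^n + (1/6)·(-1)^n.
At n = 12: a_12 = 2380562.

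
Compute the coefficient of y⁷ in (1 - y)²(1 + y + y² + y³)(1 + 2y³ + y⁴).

(1 - y)² has coefficients 1,-2,1 for degrees 0…2.
(1 + y + y² + y³) has coefficients 1,1,1,1,0,0,0,0 for degrees 0…7.
Finally multiplying by (1 + 2y³ + y⁴), the product of all factors after the first has coefficients 1,1,1,3,3,3,3,1 for degrees 0…7.
[y⁷] = 1·1 − 2·3 + 1·3 = -2.

-2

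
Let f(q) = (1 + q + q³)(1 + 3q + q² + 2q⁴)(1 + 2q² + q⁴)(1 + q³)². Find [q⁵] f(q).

(1 + q + q³) has coefficients 1,1,0,1 for degrees 0…3.
(1 + 3q + q² + 2q⁴) has coefficients 1,3,1,0,2,0 for degrees 0…5.
Multiplying by (1 + 2q² + q⁴) gives running coefficients 1,3,3,6,5,3 for degrees 0…5.
Finally multiplying by (1 + q³)², the product of all factors after the first has coefficients 1,3,3,8,11,9 for degrees 0…5.
[q⁵] = 1·9 + 1·11 + 1·3 = 23.

23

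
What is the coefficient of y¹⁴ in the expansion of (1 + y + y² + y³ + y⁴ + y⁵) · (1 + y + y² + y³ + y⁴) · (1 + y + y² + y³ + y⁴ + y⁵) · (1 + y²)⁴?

(1 + y + y² + y³ + y⁴ + y⁵) has coefficients 1,1,1,1,1,1 for degrees 0…5.
(1 + y + y² + y³ + y⁴) has coefficients 1,1,1,1,1,0,0,0,0,0,0,0,0,0,0 for degrees 0…14.
Multiplying by (1 + y + y² + y³ + y⁴ + y⁵) gives running coefficients 1,2,3,4,5,5,4,3,2,1,0,0,0,0,0 for degrees 0…14.
Finally multiplying by (1 + y²)⁴, the product of all factors after the first has coefficients 1,2,7,12,23,33,46,55,61,61,55,46,33,23,12 for degrees 0…14.
[y¹⁴] = 1·12 + 1·23 + 1·33 + 1·46 + 1·55 + 1·61 = 230.

230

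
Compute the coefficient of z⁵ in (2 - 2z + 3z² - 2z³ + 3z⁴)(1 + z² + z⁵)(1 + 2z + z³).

17

(2 - 2z + 3z² - 2z³ + 3z⁴) has coefficients 2,-2,3,-2,3 for degrees 0…4.
(1 + z² + z⁵) has coefficients 1,0,1,0,0,1 for degrees 0…5.
Finally multiplying by (1 + 2z + z³), the product of all factors after the first has coefficients 1,2,1,3,0,2 for degrees 0…5.
[z⁵] = 2·2 − 2·0 + 3·3 − 2·1 + 3·2 = 17.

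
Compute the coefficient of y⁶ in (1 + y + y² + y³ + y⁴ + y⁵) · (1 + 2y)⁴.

80

(1 + y + y² + y³ + y⁴ + y⁵) has coefficients 1,1,1,1,1,1 for degrees 0…5.
(1 + 2y)⁴ has coefficients 1,8,24,32,16,0,0 for degrees 0…6.
[y⁶] = 1·0 + 1·0 + 1·16 + 1·32 + 1·24 + 1·8 = 80.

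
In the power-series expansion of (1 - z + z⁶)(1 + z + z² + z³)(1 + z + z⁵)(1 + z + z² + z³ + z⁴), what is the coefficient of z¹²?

6

(1 - z + z⁶) has coefficients 1,-1,0,0,0,0,1 for degrees 0…6.
(1 + z + z² + z³) has coefficients 1,1,1,1,0,0,0,0,0,0,0,0,0 for degrees 0…12.
Multiplying by (1 + z + z⁵) gives running coefficients 1,2,2,2,1,1,1,1,1,0,0,0,0 for degrees 0…12.
Finally multiplying by (1 + z + z² + z³ + z⁴), the product of all factors after the first has coefficients 1,3,5,7,8,8,7,6,5,4,3,2,1 for degrees 0…12.
[z¹²] = 1·1 − 1·2 + 1·7 = 6.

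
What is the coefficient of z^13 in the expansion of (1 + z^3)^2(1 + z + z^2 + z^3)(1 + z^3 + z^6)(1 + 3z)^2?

52

(1 + z^3)^2 has coefficients 1,0,0,2,0,0,1 for degrees 0…6.
(1 + z + z^2 + z^3) has coefficients 1,1,1,1,0,0,0,0,0,0,0,0,0,0 for degrees 0…13.
Multiplying by (1 + z^3 + z^6) gives running coefficients 1,1,1,2,1,1,2,1,1,1,0,0,0,0 for degrees 0…13.
Finally multiplying by (1 + 3z)^2, the product of all factors after the first has coefficients 1,7,16,17,22,25,17,22,25,16,15,9,0,0 for degrees 0…13.
[z^13] = 1·0 + 2·15 + 1·22 = 52.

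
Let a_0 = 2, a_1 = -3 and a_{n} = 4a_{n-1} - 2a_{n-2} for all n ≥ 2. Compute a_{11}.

The ordinary generating function has denominator 1 - 4q + 2q^2.
Iterating the recurrence: a_0,…,a_{11} = 2, -3, -16, -58, -200, -684, -2336, -7976, -27232, -92976, -317440, -1083808.

-1083808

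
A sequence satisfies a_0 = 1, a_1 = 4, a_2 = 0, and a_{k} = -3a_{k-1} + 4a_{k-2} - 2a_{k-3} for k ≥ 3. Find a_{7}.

3462

The ordinary generating function has denominator 1 + 3z - 4z^2 + 2z^3.
Iterating the recurrence: a_0,…,a_{7} = 1, 4, 0, 14, -50, 206, -846, 3462.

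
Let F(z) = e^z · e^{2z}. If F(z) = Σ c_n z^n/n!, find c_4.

81

The EGF product rule gives c_4 = Σ_{k_1+k_2=4} C(4; k_1,k_2) · ∏ g_i(k_i), where e^z gives (1)^k; e^{2z} gives (2)^k.
g_1(k) for k = 0…4: 1, 1, 1, 1, 1.
g_2(k) for k = 0…4: 1, 2, 4, 8, 16.
c_4 = Σ_k C(4,k)·g_1(k)·g_2(4−k) = 1·1·16 + 4·1·8 + 6·1·4 + 4·1·2 + 1·1·1 = 16 + 32 + 24 + 8 + 1 = 81.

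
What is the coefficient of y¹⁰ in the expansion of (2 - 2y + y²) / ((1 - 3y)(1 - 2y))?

253319

The denominator gives the recurrence a_n = 5a_(n−1) − 6a_(n−2) for n ≥ 3; the numerator fixes a_0 = 2, a_1 = 8, a_2 = 29.
Iterating: 2, 8, 29, 97, 311, 973, 2999, 9157, 27791, 84013, 253319, so a_10 = 253319.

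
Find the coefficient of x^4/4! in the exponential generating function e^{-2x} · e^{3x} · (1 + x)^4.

The EGF product rule gives c_4 = Σ_{k_1+k_2+k_3=4} C(4; k_1,k_2,k_3) · ∏ g_i(k_i), where e^{-2x} gives (-2)^k; e^{3x} gives (3)^k; (1+x)^4 gives the falling factorial (4)_k.
g_1(k) for k = 0…4: 1, -2, 4, -8, 16.
g_2(k) for k = 0…4: 1, 3, 9, 27, 81.
g_3(k) for k = 0…4: 1, 4, 12, 24, 24.
First combine the last two factors: h(k) = Σ_j C(k,j)·g_2(j)·g_3(k−j) for k = 0…4: 1, 7, 45, 267, 1473.
c_4 = Σ_k C(4,k)·g_1(k)·h(4−k) = 1·1·1473 + 4·(-2)·267 + 6·4·45 + 4·(-8)·7 + 1·16·1 = 1473 − 2136 + 1080 − 224 + 16 = 209.

209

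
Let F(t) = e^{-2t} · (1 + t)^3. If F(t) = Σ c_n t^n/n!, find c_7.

544

The EGF product rule gives c_7 = Σ_{k_1+k_2=7} C(7; k_1,k_2) · ∏ g_i(k_i), where e^{-2t} gives (-2)^k; (1+t)^3 gives the falling factorial (3)_k.
g_1(k) for k = 0…7: 1, -2, 4, -8, 16, -32, 64, -128.
g_2(k) for k = 0…7: 1, 3, 6, 6, 0, 0, 0, 0.
c_7 = Σ_k C(7,k)·g_1(k)·g_2(7−k) = 35·16·6 + 21·(-32)·6 + 7·64·3 + 1·(-128)·1 = 3360 − 4032 + 1344 − 128 = 544.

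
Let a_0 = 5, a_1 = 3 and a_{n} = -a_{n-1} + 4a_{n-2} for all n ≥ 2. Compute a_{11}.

-35813

The ordinary generating function has denominator 1 + z - 4z^2.
Iterating the recurrence: a_0,…,a_{11} = 5, 3, 17, -5, 73, -93, 385, -757, 2297, -5325, 14513, -35813.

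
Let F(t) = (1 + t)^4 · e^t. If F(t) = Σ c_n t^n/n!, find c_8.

3393

The EGF product rule gives c_8 = Σ_{k_1+k_2=8} C(8; k_1,k_2) · ∏ g_i(k_i), where (1+t)^4 gives the falling factorial (4)_k; e^t gives (1)^k.
g_1(k) for k = 0…8: 1, 4, 12, 24, 24, 0, 0, 0, 0.
g_2(k) for k = 0…8: 1, 1, 1, 1, 1, 1, 1, 1, 1.
c_8 = Σ_k C(8,k)·g_1(k)·g_2(8−k) = 1·1·1 + 8·4·1 + 28·12·1 + 56·24·1 + 70·24·1 = 1 + 32 + 336 + 1344 + 1680 = 3393.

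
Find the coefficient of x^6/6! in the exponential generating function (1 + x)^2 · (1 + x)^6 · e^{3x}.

629793

The EGF product rule gives c_6 = Σ_{k_1+k_2+k_3=6} C(6; k_1,k_2,k_3) · ∏ g_i(k_i), where (1+x)^2 gives the falling factorial (2)_k; (1+x)^6 gives the falling factorial (6)_k; e^{3x} gives (3)^k.
g_1(k) for k = 0…6: 1, 2, 2, 0, 0, 0, 0.
g_2(k) for k = 0…6: 1, 6, 30, 120, 360, 720, 720.
g_3(k) for k = 0…6: 1, 3, 9, 27, 81, 243, 729.
First combine the last two factors: h(k) = Σ_j C(k,j)·g_2(j)·g_3(k−j) for k = 0…6: 1, 9, 75, 579, 4149, 27693, 173007.
c_6 = Σ_k C(6,k)·g_1(k)·h(6−k) = 1·1·173007 + 6·2·27693 + 15·2·4149 = 173007 + 332316 + 124470 = 629793.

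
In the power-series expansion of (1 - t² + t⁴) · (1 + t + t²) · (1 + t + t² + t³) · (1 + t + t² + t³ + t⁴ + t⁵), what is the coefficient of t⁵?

6

(1 - t² + t⁴) has coefficients 1,0,-1,0,1 for degrees 0…4.
(1 + t + t²) has coefficients 1,1,1,0,0,0 for degrees 0…5.
Multiplying by (1 + t + t² + t³) gives running coefficients 1,2,3,3,2,1 for degrees 0…5.
Finally multiplying by (1 + t + t² + t³ + t⁴ + t⁵), the product of all factors after the first has coefficients 1,3,6,9,11,12 for degrees 0…5.
[t⁵] = 1·12 − 1·9 + 1·3 = 6.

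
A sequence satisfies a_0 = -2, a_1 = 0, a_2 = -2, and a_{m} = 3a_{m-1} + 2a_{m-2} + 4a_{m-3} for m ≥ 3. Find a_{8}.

The ordinary generating function has denominator 1 - 3x - 2x^2 - 4x^3.
Iterating the recurrence: a_0,…,a_{8} = -2, 0, -2, -14, -46, -174, -670, -2542, -9662.

-9662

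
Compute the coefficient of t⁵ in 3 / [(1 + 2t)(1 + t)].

-189

Partial fractions give a closed form: a_n = (6)·(-2)^n + (-3)·(-1)^n.
At n = 5: a_5 = -189.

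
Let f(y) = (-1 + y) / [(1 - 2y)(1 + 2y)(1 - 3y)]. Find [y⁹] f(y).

The denominator gives the recurrence a_n = 3a_(n−1) + 4a_(n−2) − 12a_(n−3) for n ≥ 3; the numerator fixes a_0 = -1, a_1 = -2, a_2 = -10.
Iterating: -1, -2, -10, -26, -94, -266, -862, -2522, -7822, -23210, so a_9 = -23210.

-23210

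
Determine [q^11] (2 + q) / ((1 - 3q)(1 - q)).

620013

Partial fractions give a closed form: a_n = (7/2)·3^n + (-3/2)·1^n.
At n = 11: a_11 = 620013.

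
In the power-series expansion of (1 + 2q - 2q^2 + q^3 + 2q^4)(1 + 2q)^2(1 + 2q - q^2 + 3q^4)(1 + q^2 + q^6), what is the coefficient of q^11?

61

(1 + 2q - 2q^2 + q^3 + 2q^4) has coefficients 1,2,-2,1,2 for degrees 0…4.
(1 + 2q)^2 has coefficients 1,4,4,0,0,0,0,0,0,0,0,0 for degrees 0…11.
Multiplying by (1 + 2q - q^2 + 3q^4) gives running coefficients 1,6,11,4,-1,12,12,0,0,0,0,0 for degrees 0…11.
Finally multiplying by (1 + q^2 + q^6), the product of all factors after the first has coefficients 1,6,12,10,10,16,12,18,23,4,-1,12 for degrees 0…11.
[q^11] = 1·12 + 2·(-1) − 2·4 + 1·23 + 2·18 = 61.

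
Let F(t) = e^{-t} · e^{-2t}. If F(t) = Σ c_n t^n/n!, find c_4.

81

The EGF product rule gives c_4 = Σ_{k_1+k_2=4} C(4; k_1,k_2) · ∏ g_i(k_i), where e^{-t} gives (-1)^k; e^{-2t} gives (-2)^k.
g_1(k) for k = 0…4: 1, -1, 1, -1, 1.
g_2(k) for k = 0…4: 1, -2, 4, -8, 16.
c_4 = Σ_k C(4,k)·g_1(k)·g_2(4−k) = 1·1·16 + 4·(-1)·(-8) + 6·1·4 + 4·(-1)·(-2) + 1·1·1 = 16 + 32 + 24 + 8 + 1 = 81.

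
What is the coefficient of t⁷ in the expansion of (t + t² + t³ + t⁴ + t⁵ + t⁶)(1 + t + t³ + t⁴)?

3

(t + t² + t³ + t⁴ + t⁵ + t⁶) has coefficients 0,1,1,1,1,1,1 for degrees 0…6.
(1 + t + t³ + t⁴) has coefficients 1,1,0,1,1,0,0,0 for degrees 0…7.
[t⁷] = 1·0 + 1·0 + 1·1 + 1·1 + 1·0 + 1·1 = 3.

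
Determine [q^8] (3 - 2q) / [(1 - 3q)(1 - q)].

22963

Partial fractions give a closed form: a_n = (7/2)·3^n + (-1/2)·1^n.
At n = 8: a_8 = 22963.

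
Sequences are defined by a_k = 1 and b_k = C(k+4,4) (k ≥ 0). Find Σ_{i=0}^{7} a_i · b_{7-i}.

The convolution is the t^7 coefficient of A(t)B(t).
Σ = 1·330 + 1·210 + 1·126 + 1·70 + 1·35 + 1·15 + 1·5 + 1·1 = 792.

792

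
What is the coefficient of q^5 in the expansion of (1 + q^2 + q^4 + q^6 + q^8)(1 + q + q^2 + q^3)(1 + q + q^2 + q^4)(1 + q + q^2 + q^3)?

(1 + q^2 + q^4 + q^6 + q^8) has coefficients 1,0,1,0,1,0 for degrees 0…5.
(1 + q + q^2 + q^3) has coefficients 1,1,1,1,0,0 for degrees 0…5.
Multiplying by (1 + q + q^2 + q^4) gives running coefficients 1,2,3,3,3,2 for degrees 0…5.
Finally multiplying by (1 + q + q^2 + q^3), the product of all factors after the first has coefficients 1,3,6,9,11,11 for degrees 0…5.
[q^5] = 1·11 + 1·9 + 1·3 = 23.

23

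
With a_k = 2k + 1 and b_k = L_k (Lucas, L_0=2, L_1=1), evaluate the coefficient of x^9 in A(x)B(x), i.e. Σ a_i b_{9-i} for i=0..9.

Write out a_i and b_{9-i} for i = 0,…,9 and sum the products.
Σ = 1·76 + 3·47 + 5·29 + 7·18 + 9·11 + 11·7 + 13·4 + 15·3 + 17·1 + 19·2 = 816.

816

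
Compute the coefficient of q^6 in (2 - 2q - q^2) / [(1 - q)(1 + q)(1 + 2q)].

Partial fractions give a closed form: a_n = (-1/6)·1^n + (-3/2)·(-1)^n + (11/3)·(-2)^n.
At n = 6: a_6 = 233.

233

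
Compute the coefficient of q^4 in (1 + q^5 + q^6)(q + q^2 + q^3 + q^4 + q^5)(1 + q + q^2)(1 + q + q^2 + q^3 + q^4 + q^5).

9

(1 + q^5 + q^6) has coefficients 1,0,0,0,0 for degrees 0…4.
(q + q^2 + q^3 + q^4 + q^5) has coefficients 0,1,1,1,1 for degrees 0…4.
Multiplying by (1 + q + q^2) gives running coefficients 0,1,2,3,3 for degrees 0…4.
Finally multiplying by (1 + q + q^2 + q^3 + q^4 + q^5), the product of all factors after the first has coefficients 0,1,3,6,9 for degrees 0…4.
[q^4] = 1·9 = 9.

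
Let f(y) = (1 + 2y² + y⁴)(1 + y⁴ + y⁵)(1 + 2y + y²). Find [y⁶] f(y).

6

(1 + 2y² + y⁴) has coefficients 1,0,2,0,1 for degrees 0…4.
(1 + y⁴ + y⁵) has coefficients 1,0,0,0,1,1,0 for degrees 0…6.
Finally multiplying by (1 + 2y + y²), the product of all factors after the first has coefficients 1,2,1,0,1,3,3 for degrees 0…6.
[y⁶] = 1·3 + 2·1 + 1·1 = 6.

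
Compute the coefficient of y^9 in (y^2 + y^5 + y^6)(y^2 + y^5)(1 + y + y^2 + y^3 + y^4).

(y^2 + y^5 + y^6) has coefficients 0,0,1,0,0,1,1 for degrees 0…6.
(y^2 + y^5) has coefficients 0,0,1,0,0,1,0,0,0,0 for degrees 0…9.
Finally multiplying by (1 + y + y^2 + y^3 + y^4), the product of all factors after the first has coefficients 0,0,1,1,1,2,2,1,1,1 for degrees 0…9.
[y^9] = 1·1 + 1·1 + 1·1 = 3.

3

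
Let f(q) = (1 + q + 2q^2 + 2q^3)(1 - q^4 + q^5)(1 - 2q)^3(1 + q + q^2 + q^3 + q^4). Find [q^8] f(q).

-8

(1 + q + 2q^2 + 2q^3) has coefficients 1,1,2,2 for degrees 0…3.
(1 - q^4 + q^5) has coefficients 1,0,0,0,-1,1,0,0,0 for degrees 0…8.
Multiplying by (1 - 2q)^3 gives running coefficients 1,-6,12,-8,-1,7,-18,20,-8 for degrees 0…8.
Finally multiplying by (1 + q + q^2 + q^3 + q^4), the product of all factors after the first has coefficients 1,-5,7,-1,-2,4,-8,0,0 for degrees 0…8.
[q^8] = 1·0 + 1·0 + 2·(-8) + 2·4 = -8.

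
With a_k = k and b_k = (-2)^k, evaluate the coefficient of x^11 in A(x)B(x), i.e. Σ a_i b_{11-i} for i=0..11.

459

This is [x^11] in the product of the two ordinary generating functions.
Σ = 0·(-2048) + 1·1024 + 2·(-512) + 3·256 + 4·(-128) + 5·64 + 6·(-32) + 7·16 + 8·(-8) + 9·4 + 10·(-2) + 11·1 = 459.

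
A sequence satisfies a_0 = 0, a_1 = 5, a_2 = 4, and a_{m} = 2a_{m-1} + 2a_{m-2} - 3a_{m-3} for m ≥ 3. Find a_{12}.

The ordinary generating function has denominator 1 - 2x - 2x^2 + 3x^3.
Iterating the recurrence: a_0,…,a_{12} = 0, 5, 4, 18, 29, 82, 168, 413, 916, 2154, 4901, 11362, 26064.

26064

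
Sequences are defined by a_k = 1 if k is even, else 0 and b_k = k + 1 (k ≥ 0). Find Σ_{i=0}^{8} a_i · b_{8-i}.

Write out a_i and b_{8-i} for i = 0,…,8 and sum the products.
Σ = 1·9 + 0·8 + 1·7 + 0·6 + 1·5 + 0·4 + 1·3 + 0·2 + 1·1 = 25.

25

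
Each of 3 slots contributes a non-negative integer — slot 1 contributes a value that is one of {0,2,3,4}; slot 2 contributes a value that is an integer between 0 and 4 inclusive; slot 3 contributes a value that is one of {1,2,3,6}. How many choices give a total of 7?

The generating function for the choices is (1 + y^2 + y^3 + y^4)·(1 + y + y^2 + y^3 + y^4)·(y + y^2 + y^3 + y^6); the count is [y^7].
(1 + y^2 + y^3 + y^4) has coefficients 1,0,1,1,1 for degrees 0…4.
(1 + y + y^2 + y^3 + y^4) has coefficients 1,1,1,1,1,0,0,0 for degrees 0…7.
Finally multiplying by (y + y^2 + y^3 + y^6), the product of all factors after the first has coefficients 0,1,2,3,3,3,3,2 for degrees 0…7.
[y^7] = 1·2 + 1·3 + 1·3 + 1·3 = 11.

11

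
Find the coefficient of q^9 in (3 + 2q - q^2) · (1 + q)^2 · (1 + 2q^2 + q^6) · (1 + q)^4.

76

(3 + 2q - q^2) has coefficients 3,2,-1 for degrees 0…2.
(1 + q)^2 has coefficients 1,2,1,0,0,0,0,0,0,0 for degrees 0…9.
Multiplying by (1 + 2q^2 + q^6) gives running coefficients 1,2,3,4,2,0,1,2,1,0 for degrees 0…9.
Finally multiplying by (1 + q)^4, the product of all factors after the first has coefficients 1,6,17,32,45,46,32,18,17,20 for degrees 0…9.
[q^9] = 3·20 + 2·17 − 1·18 = 76.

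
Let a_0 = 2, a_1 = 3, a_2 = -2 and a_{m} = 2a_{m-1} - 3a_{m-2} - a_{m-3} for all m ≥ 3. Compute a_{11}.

-2067

The ordinary generating function has denominator 1 - 2y + 3y^2 + y^3.
Iterating the recurrence: a_0,…,a_{11} = 2, 3, -2, -15, -27, -7, 82, 212, 185, -348, -1463, -2067.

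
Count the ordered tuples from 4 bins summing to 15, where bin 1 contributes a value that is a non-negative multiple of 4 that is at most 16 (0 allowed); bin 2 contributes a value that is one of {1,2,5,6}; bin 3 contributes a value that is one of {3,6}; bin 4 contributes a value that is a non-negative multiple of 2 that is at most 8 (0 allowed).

The generating function for the choices is (1 + x^4 + x^8 + x^12 + x^16)·(x + x^2 + x^5 + x^6)·(x^3 + x^6)·(1 + x^2 + x^4 + x^6 + x^8); the count is [x^15].
(1 + x^4 + x^8 + x^12 + x^16) has coefficients 1,0,0,0,1,0,0,0,1,0,0,0,1,0,0,0 for degrees 0…15.
(x + x^2 + x^5 + x^6) has coefficients 0,1,1,0,0,1,1,0,0,0,0,0,0,0,0,0 for degrees 0…15.
Multiplying by (x^3 + x^6) gives running coefficients 0,0,0,0,1,1,0,1,2,1,0,1,1,0,0,0 for degrees 0…15.
Finally multiplying by (1 + x^2 + x^4 + x^6 + x^8), the product of all factors after the first has coefficients 0,0,0,0,1,1,1,2,3,3,3,4,4,4,3,3 for degrees 0…15.
[x^15] = 1·3 + 1·4 + 1·2 + 1·0 = 9.

9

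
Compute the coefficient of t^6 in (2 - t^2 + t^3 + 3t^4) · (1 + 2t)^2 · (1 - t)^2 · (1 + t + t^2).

6

(2 - t^2 + t^3 + 3t^4) has coefficients 2,0,-1,1,3 for degrees 0…4.
(1 + 2t)^2 has coefficients 1,4,4,0,0,0,0 for degrees 0…6.
Multiplying by (1 - t)^2 gives running coefficients 1,2,-3,-4,4,0,0 for degrees 0…6.
Finally multiplying by (1 + t + t^2), the product of all factors after the first has coefficients 1,3,0,-5,-3,0,4 for degrees 0…6.
[t^6] = 2·4 − 1·(-3) + 1·(-5) + 3·0 = 6.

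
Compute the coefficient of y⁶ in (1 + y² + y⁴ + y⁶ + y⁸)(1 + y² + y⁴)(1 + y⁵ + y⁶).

(1 + y² + y⁴ + y⁶ + y⁸) has coefficients 1,0,1,0,1,0,1 for degrees 0…6.
(1 + y² + y⁴) has coefficients 1,0,1,0,1,0,0 for degrees 0…6.
Finally multiplying by (1 + y⁵ + y⁶), the product of all factors after the first has coefficients 1,0,1,0,1,1,1 for degrees 0…6.
[y⁶] = 1·1 + 1·1 + 1·1 + 1·1 = 4.

4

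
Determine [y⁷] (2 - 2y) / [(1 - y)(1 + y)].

-2

The denominator gives the recurrence a_n = a_(n−2) for n ≥ 2; the numerator fixes a_0 = 2, a_1 = -2.
Iterating: 2, -2, 2, -2, 2, -2, 2, -2, so a_7 = -2.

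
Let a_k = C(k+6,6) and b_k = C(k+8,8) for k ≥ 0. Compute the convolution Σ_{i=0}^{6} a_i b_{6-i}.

The convolution is the x^6 coefficient of A(x)B(x).
Σ = 1·3003 + 7·1287 + 28·495 + 84·165 + 210·45 + 462·9 + 924·1 = 54264.

54264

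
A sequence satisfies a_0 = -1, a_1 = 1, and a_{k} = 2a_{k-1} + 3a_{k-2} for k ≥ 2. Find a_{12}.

-1

The ordinary generating function has denominator 1 - 2q - 3q^2.
Iterating the recurrence: a_0,…,a_{12} = -1, 1, -1, 1, -1, 1, -1, 1, -1, 1, -1, 1, -1.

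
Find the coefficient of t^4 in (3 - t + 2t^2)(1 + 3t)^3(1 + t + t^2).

173

(3 - t + 2t^2) has coefficients 3,-1,2 for degrees 0…2.
(1 + 3t)^3 has coefficients 1,9,27,27,0 for degrees 0…4.
Finally multiplying by (1 + t + t^2), the product of all factors after the first has coefficients 1,10,37,63,54 for degrees 0…4.
[t^4] = 3·54 − 1·63 + 2·37 = 173.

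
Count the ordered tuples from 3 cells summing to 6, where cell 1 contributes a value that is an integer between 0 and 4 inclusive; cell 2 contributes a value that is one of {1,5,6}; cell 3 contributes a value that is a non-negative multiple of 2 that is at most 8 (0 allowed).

The generating function for the choices is (1 + q + q^2 + q^3 + q^4)·(q + q^5 + q^6)·(1 + q^2 + q^4 + q^6 + q^8); the count is [q^6].
(1 + q + q^2 + q^3 + q^4) has coefficients 1,1,1,1,1 for degrees 0…4.
(q + q^5 + q^6) has coefficients 0,1,0,0,0,1,1 for degrees 0…6.
Finally multiplying by (1 + q^2 + q^4 + q^6 + q^8), the product of all factors after the first has coefficients 0,1,0,1,0,2,1 for degrees 0…6.
[q^6] = 1·1 + 1·2 + 1·0 + 1·1 + 1·0 = 4.

4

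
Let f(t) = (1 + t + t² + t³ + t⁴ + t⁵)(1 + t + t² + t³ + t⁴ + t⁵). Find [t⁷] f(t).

4

(1 + t + t² + t³ + t⁴ + t⁵) has coefficients 1,1,1,1,1,1 for degrees 0…5.
(1 + t + t² + t³ + t⁴ + t⁵) has coefficients 1,1,1,1,1,1,0,0 for degrees 0…7.
[t⁷] = 1·0 + 1·0 + 1·1 + 1·1 + 1·1 + 1·1 = 4.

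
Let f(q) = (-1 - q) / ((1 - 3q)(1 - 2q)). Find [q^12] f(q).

-2113476

Partial fractions give a closed form: a_n = (-4)·3^n + (3)·2^n.
At n = 12: a_12 = -2113476.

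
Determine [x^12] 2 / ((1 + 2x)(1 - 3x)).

641006

Partial fractions give a closed form: a_n = (4/5)·(-2)^n + (6/5)·3^n.
At n = 12: a_12 = 641006.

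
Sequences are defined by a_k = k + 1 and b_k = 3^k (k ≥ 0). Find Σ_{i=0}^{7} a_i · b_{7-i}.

Write out a_i and b_{7-i} for i = 0,…,7 and sum the products.
Σ = 1·2187 + 2·729 + 3·243 + 4·81 + 5·27 + 6·9 + 7·3 + 8·1 = 4916.

4916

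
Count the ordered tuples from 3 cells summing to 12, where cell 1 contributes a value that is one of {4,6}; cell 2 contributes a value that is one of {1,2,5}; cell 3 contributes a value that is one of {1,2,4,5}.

The generating function for the choices is (y^4 + y^6)·(y + y^2 + y^5)·(y + y^2 + y^4 + y^5); the count is [y^12].
(y^4 + y^6) has coefficients 0,0,0,0,1,0,1 for degrees 0…6.
(y + y^2 + y^5) has coefficients 0,1,1,0,0,1,0,0,0,0,0,0,0 for degrees 0…12.
Finally multiplying by (y + y^2 + y^4 + y^5), the product of all factors after the first has coefficients 0,0,1,2,1,1,3,2,0,1,1,0,0 for degrees 0…12.
[y^12] = 1·0 + 1·3 = 3.

3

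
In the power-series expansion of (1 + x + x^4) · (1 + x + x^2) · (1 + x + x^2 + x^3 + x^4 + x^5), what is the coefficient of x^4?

7

(1 + x + x^4) has coefficients 1,1,0,0,1 for degrees 0…4.
(1 + x + x^2) has coefficients 1,1,1,0,0 for degrees 0…4.
Finally multiplying by (1 + x + x^2 + x^3 + x^4 + x^5), the product of all factors after the first has coefficients 1,2,3,3,3 for degrees 0…4.
[x^4] = 1·3 + 1·3 + 1·1 = 7.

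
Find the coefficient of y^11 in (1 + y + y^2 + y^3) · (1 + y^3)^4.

4

(1 + y + y^2 + y^3) has coefficients 1,1,1,1 for degrees 0…3.
(1 + y^3)^4 has coefficients 1,0,0,4,0,0,6,0,0,4,0,0 for degrees 0…11.
[y^11] = 1·0 + 1·0 + 1·4 + 1·0 = 4.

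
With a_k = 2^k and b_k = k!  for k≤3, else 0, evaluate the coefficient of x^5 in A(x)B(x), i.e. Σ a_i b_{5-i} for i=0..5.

88

This is [x^5] in the product of the two ordinary generating functions.
Σ = 1·0 + 2·0 + 4·6 + 8·2 + 16·1 + 32·1 = 88.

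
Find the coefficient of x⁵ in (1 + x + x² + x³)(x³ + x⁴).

2

(1 + x + x² + x³) has coefficients 1,1,1,1 for degrees 0…3.
(x³ + x⁴) has coefficients 0,0,0,1,1,0 for degrees 0…5.
[x⁵] = 1·0 + 1·1 + 1·1 + 1·0 = 2.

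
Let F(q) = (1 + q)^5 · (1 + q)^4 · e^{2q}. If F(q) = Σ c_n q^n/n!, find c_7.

The EGF product rule gives c_7 = Σ_{k_1+k_2+k_3=7} C(7; k_1,k_2,k_3) · ∏ g_i(k_i), where (1+q)^5 gives the falling factorial (5)_k; (1+q)^4 gives the falling factorial (4)_k; e^{2q} gives (2)^k.
g_1(k) for k = 0…7: 1, 5, 20, 60, 120, 120, 0, 0.
g_2(k) for k = 0…7: 1, 4, 12, 24, 24, 0, 0, 0.
g_3(k) for k = 0…7: 1, 2, 4, 8, 16, 32, 64, 128.
First combine the last two factors: h(k) = Σ_j C(k,j)·g_2(j)·g_3(k−j) for k = 0…7: 1, 6, 32, 152, 648, 2512, 8992, 30144.
c_7 = Σ_k C(7,k)·g_1(k)·h(7−k) = 1·1·30144 + 7·5·8992 + 21·20·2512 + 35·60·648 + 35·120·152 + 21·120·32 = 30144 + 314720 + 1055040 + 1360800 + 638400 + 80640 = 3479744.

3479744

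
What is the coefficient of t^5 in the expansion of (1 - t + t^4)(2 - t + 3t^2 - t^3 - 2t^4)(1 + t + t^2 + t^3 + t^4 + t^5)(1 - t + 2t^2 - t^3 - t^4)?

-3

(1 - t + t^4) has coefficients 1,-1,0,0,1 for degrees 0…4.
(2 - t + 3t^2 - t^3 - 2t^4) has coefficients 2,-1,3,-1,-2,0 for degrees 0…5.
Multiplying by (1 + t + t^2 + t^3 + t^4 + t^5) gives running coefficients 2,1,4,3,1,1 for degrees 0…5.
Finally multiplying by (1 - t + 2t^2 - t^3 - t^4), the product of all factors after the first has coefficients 2,-1,7,-1,3,1 for degrees 0…5.
[t^5] = 1·1 − 1·3 + 1·(-1) = -3.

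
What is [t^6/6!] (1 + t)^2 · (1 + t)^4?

720

The EGF product rule gives c_6 = Σ_{k_1+k_2=6} C(6; k_1,k_2) · ∏ g_i(k_i), where (1+t)^2 gives the falling factorial (2)_k; (1+t)^4 gives the falling factorial (4)_k.
g_1(k) for k = 0…6: 1, 2, 2, 0, 0, 0, 0.
g_2(k) for k = 0…6: 1, 4, 12, 24, 24, 0, 0.
c_6 = Σ_k C(6,k)·g_1(k)·g_2(6−k) = 15·2·24 = 720.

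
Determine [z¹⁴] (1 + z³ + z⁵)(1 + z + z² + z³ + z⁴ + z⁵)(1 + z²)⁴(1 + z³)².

103

(1 + z³ + z⁵) has coefficients 1,0,0,1,0,1 for degrees 0…5.
(1 + z + z² + z³ + z⁴ + z⁵) has coefficients 1,1,1,1,1,1,0,0,0,0,0,0,0,0,0 for degrees 0…14.
Multiplying by (1 + z²)⁴ gives running coefficients 1,1,5,5,11,11,14,14,11,11,5,5,1,1,0 for degrees 0…14.
Finally multiplying by (1 + z³)², the product of all factors after the first has coefficients 1,1,5,7,13,21,25,37,38,44,44,38,37,25,21 for degrees 0…14.
[z¹⁴] = 1·21 + 1·38 + 1·44 = 103.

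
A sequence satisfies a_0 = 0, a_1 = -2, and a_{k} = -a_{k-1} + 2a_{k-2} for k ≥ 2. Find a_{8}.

The ordinary generating function has denominator 1 + y - 2y^2.
Iterating the recurrence: a_0,…,a_{8} = 0, -2, 2, -6, 10, -22, 42, -86, 170.

170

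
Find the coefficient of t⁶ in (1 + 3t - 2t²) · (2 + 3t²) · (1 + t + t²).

-6

(1 + 3t - 2t²) has coefficients 1,3,-2 for degrees 0…2.
(2 + 3t²) has coefficients 2,0,3,0,0,0,0 for degrees 0…6.
Finally multiplying by (1 + t + t²), the product of all factors after the first has coefficients 2,2,5,3,3,0,0 for degrees 0…6.
[t⁶] = 1·0 + 3·0 − 2·3 = -6.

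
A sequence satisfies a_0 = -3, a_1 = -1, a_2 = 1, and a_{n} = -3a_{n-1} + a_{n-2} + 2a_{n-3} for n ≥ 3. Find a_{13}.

The ordinary generating function has denominator 1 + 3t - t^2 - 2t^3.
Iterating the recurrence: a_0,…,a_{13} = -3, -1, 1, -10, 29, -95, 294, -919, 2861, -8914, 27765, -86487, 269398, -839151.

-839151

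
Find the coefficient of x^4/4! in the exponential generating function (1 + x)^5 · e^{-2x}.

-24

The EGF product rule gives c_4 = Σ_{k_1+k_2=4} C(4; k_1,k_2) · ∏ g_i(k_i), where (1+x)^5 gives the falling factorial (5)_k; e^{-2x} gives (-2)^k.
g_1(k) for k = 0…4: 1, 5, 20, 60, 120.
g_2(k) for k = 0…4: 1, -2, 4, -8, 16.
c_4 = Σ_k C(4,k)·g_1(k)·g_2(4−k) = 1·1·16 + 4·5·(-8) + 6·20·4 + 4·60·(-2) + 1·120·1 = 16 − 160 + 480 − 480 + 120 = -24.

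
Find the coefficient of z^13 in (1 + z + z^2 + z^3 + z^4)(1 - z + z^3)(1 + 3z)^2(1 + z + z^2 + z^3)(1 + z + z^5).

(1 + z + z^2 + z^3 + z^4) has coefficients 1,1,1,1,1 for degrees 0…4.
(1 - z + z^3) has coefficients 1,-1,0,1,0,0,0,0,0,0,0,0,0,0 for degrees 0…13.
Multiplying by (1 + 3z)^2 gives running coefficients 1,5,3,-8,6,9,0,0,0,0,0,0,0,0 for degrees 0…13.
Multiplying by (1 + z + z^2 + z^3) gives running coefficients 1,6,9,1,6,10,7,15,9,0,0,0,0,0 for degrees 0…13.
Finally multiplying by (1 + z + z^5), the product of all factors after the first has coefficients 1,7,15,10,7,17,23,31,25,15,10,7,15,9 for degrees 0…13.
[z^13] = 1·9 + 1·15 + 1·7 + 1·10 + 1·15 = 56.

56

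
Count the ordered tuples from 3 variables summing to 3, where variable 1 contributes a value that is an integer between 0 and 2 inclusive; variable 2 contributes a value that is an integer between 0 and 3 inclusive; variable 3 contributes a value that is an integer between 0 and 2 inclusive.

The generating function for the choices is (1 + q + q²)·(1 + q + q² + q³)·(1 + q + q²); the count is [q³].
(1 + q + q²) has coefficients 1,1,1 for degrees 0…2.
(1 + q + q² + q³) has coefficients 1,1,1,1 for degrees 0…3.
Finally multiplying by (1 + q + q²), the product of all factors after the first has coefficients 1,2,3,3 for degrees 0…3.
[q³] = 1·3 + 1·3 + 1·2 = 8.

8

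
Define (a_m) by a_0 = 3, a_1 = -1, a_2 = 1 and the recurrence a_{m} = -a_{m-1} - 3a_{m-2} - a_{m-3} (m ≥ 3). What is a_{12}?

The ordinary generating function has denominator 1 + q + 3q^2 + q^3.
Iterating the recurrence: a_0,…,a_{12} = 3, -1, 1, -1, -1, 3, 1, -9, 3, 23, -23, -49, 95.

95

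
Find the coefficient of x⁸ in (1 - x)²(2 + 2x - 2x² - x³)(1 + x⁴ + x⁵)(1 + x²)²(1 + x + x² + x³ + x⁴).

-4

(1 - x)² has coefficients 1,-2,1 for degrees 0…2.
(2 + 2x - 2x² - x³) has coefficients 2,2,-2,-1,0,0,0,0,0 for degrees 0…8.
Multiplying by (1 + x⁴ + x⁵) gives running coefficients 2,2,-2,-1,2,4,0,-3,-1 for degrees 0…8.
Multiplying by (1 + x²)² gives running coefficients 2,2,2,3,0,4,2,4,1 for degrees 0…8.
Finally multiplying by (1 + x + x² + x³ + x⁴), the product of all factors after the first has coefficients 2,4,6,9,9,11,11,13,11 for degrees 0…8.
[x⁸] = 1·11 − 2·13 + 1·11 = -4.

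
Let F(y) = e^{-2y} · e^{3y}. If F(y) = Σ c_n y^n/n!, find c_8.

The EGF product rule gives c_8 = Σ_{k_1+k_2=8} C(8; k_1,k_2) · ∏ g_i(k_i), where e^{-2y} gives (-2)^k; e^{3y} gives (3)^k.
g_1(k) for k = 0…8: 1, -2, 4, -8, 16, -32, 64, -128, 256.
g_2(k) for k = 0…8: 1, 3, 9, 27, 81, 243, 729, 2187, 6561.
c_8 = Σ_k C(8,k)·g_1(k)·g_2(8−k) = 1·1·6561 + 8·(-2)·2187 + 28·4·729 + 56·(-8)·243 + 70·16·81 + 56·(-32)·27 + 28·64·9 + 8·(-128)·3 + 1·256·1 = 6561 − 34992 + 81648 − 108864 + 90720 − 48384 + 16128 − 3072 + 256 = 1.

1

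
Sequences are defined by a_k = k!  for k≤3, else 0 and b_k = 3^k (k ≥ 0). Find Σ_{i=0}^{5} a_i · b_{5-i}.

432

The convolution is the x^5 coefficient of A(x)B(x).
Σ = 1·243 + 1·81 + 2·27 + 6·9 + 0·3 + 0·1 = 432.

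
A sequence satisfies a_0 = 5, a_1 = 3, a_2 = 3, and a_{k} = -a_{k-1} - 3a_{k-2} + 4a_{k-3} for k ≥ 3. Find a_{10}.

-313

The ordinary generating function has denominator 1 + x + 3x^2 - 4x^3.
Iterating the recurrence: a_0,…,a_{10} = 5, 3, 3, 8, -5, -7, 54, -53, -137, 512, -313.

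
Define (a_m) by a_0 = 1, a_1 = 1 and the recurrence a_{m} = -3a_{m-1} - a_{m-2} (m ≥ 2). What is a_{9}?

The ordinary generating function has denominator 1 + 3y + y^2.
Iterating the recurrence: a_0,…,a_{9} = 1, 1, -4, 11, -29, 76, -199, 521, -1364, 3571.

3571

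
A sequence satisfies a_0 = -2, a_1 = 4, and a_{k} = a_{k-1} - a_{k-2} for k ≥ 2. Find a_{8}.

The ordinary generating function has denominator 1 - x + x^2.
Iterating the recurrence: a_0,…,a_{8} = -2, 4, 6, 2, -4, -6, -2, 4, 6.

6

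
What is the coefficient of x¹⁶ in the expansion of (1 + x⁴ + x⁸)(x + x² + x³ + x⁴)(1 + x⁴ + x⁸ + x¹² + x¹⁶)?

(1 + x⁴ + x⁸) has coefficients 1,0,0,0,1,0,0,0,1 for degrees 0…8.
(x + x² + x³ + x⁴) has coefficients 0,1,1,1,1,0,0,0,0,0,0,0,0,0,0,0,0 for degrees 0…16.
Finally multiplying by (1 + x⁴ + x⁸ + x¹² + x¹⁶), the product of all factors after the first has coefficients 0,1,1,1,1,1,1,1,1,1,1,1,1,1,1,1,1 for degrees 0…16.
[x¹⁶] = 1·1 + 1·1 + 1·1 = 3.

3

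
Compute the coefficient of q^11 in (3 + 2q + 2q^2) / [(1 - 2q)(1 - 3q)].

2048283

The denominator gives the recurrence a_n = 5a_(n−1) − 6a_(n−2) for n ≥ 3; the numerator fixes a_0 = 3, a_1 = 17, a_2 = 69.
Iterating: 3, 17, 69, 243, 801, 2547, 7929, 24363, 74241, 225027, 679689, 2048283, so a_11 = 2048283.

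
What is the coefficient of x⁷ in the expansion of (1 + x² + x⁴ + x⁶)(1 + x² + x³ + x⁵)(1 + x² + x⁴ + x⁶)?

(1 + x² + x⁴ + x⁶) has coefficients 1,0,1,0,1,0,1 for degrees 0…6.
(1 + x² + x³ + x⁵) has coefficients 1,0,1,1,0,1,0,0 for degrees 0…7.
Finally multiplying by (1 + x² + x⁴ + x⁶), the product of all factors after the first has coefficients 1,0,2,1,2,2,2,2 for degrees 0…7.
[x⁷] = 1·2 + 1·2 + 1·1 + 1·0 = 5.

5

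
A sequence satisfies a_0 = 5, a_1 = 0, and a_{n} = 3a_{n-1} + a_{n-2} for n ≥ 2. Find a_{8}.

5945

The ordinary generating function has denominator 1 - 3q - q^2.
Iterating the recurrence: a_0,…,a_{8} = 5, 0, 5, 15, 50, 165, 545, 1800, 5945.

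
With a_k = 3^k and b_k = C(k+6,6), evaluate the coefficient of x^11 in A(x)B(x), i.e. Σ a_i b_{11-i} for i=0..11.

3014860

The convolution is the t^11 coefficient of A(t)B(t).
Σ = 1·12376 + 3·8008 + 9·5005 + 27·3003 + 81·1716 + 243·924 + 729·462 + 2187·210 + 6561·84 + 19683·28 + 59049·7 + 177147·1 = 3014860.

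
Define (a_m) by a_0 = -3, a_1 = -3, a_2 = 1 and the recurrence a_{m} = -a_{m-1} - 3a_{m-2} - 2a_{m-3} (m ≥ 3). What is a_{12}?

The ordinary generating function has denominator 1 + z + 3z^2 + 2z^3.
Iterating the recurrence: a_0,…,a_{12} = -3, -3, 1, 14, -11, -33, 38, 83, -131, -194, 421, 423, -1298.

-1298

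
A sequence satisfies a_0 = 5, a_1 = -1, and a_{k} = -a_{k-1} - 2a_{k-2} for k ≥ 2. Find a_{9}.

The ordinary generating function has denominator 1 + z + 2z^2.
Iterating the recurrence: a_0,…,a_{9} = 5, -1, -9, 11, 7, -29, 15, 43, -73, -13.

-13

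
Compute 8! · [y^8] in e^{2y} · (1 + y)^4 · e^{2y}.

The EGF product rule gives c_8 = Σ_{k_1+k_2+k_3=8} C(8; k_1,k_2,k_3) · ∏ g_i(k_i), where e^{2y} gives (2)^k; (1+y)^4 gives the falling factorial (4)_k; e^{2y} gives (2)^k.
g_1(k) for k = 0…8: 1, 2, 4, 8, 16, 32, 64, 128, 256.
g_2(k) for k = 0…8: 1, 4, 12, 24, 24, 0, 0, 0, 0.
g_3(k) for k = 0…8: 1, 2, 4, 8, 16, 32, 64, 128, 256.
First combine the last two factors: h(k) = Σ_j C(k,j)·g_2(j)·g_3(k−j) for k = 0…8: 1, 6, 32, 152, 648, 2512, 8992, 30144, 95744.
c_8 = Σ_k C(8,k)·g_1(k)·h(8−k) = 1·1·95744 + 8·2·30144 + 28·4·8992 + 56·8·2512 + 70·16·648 + 56·32·152 + 28·64·32 + 8·128·6 + 1·256·1 = 95744 + 482304 + 1007104 + 1125376 + 725760 + 272384 + 57344 + 6144 + 256 = 3772416.

3772416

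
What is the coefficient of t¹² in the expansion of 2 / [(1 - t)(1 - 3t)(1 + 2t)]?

958778

Partial fractions give a closed form: a_n = (-1/3)·1^n + (9/5)·3^n + (8/15)·(-2)^n.
At n = 12: a_12 = 958778.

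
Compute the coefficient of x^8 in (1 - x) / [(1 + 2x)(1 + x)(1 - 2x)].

Partial fractions give a closed form: a_n = (3/2)·(-2)^n + (-2/3)·(-1)^n + (1/6)·2^n.
At n = 8: a_8 = 426.

426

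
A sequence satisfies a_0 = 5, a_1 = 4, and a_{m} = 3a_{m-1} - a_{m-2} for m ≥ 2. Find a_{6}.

301

The ordinary generating function has denominator 1 - 3t + t^2.
Iterating the recurrence: a_0,…,a_{6} = 5, 4, 7, 17, 44, 115, 301.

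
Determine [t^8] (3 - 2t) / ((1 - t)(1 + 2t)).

683

Partial fractions give a closed form: a_n = (1/3)·1^n + (8/3)·(-2)^n.
At n = 8: a_8 = 683.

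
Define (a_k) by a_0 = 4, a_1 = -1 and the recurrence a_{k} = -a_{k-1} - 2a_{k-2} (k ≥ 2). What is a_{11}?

The ordinary generating function has denominator 1 + z + 2z^2.
Iterating the recurrence: a_0,…,a_{11} = 4, -1, -7, 9, 5, -23, 13, 33, -59, -7, 125, -111.

-111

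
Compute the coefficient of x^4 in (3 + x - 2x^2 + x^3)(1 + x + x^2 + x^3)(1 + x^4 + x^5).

3

(3 + x - 2x^2 + x^3) has coefficients 3,1,-2,1 for degrees 0…3.
(1 + x + x^2 + x^3) has coefficients 1,1,1,1,0 for degrees 0…4.
Finally multiplying by (1 + x^4 + x^5), the product of all factors after the first has coefficients 1,1,1,1,1 for degrees 0…4.
[x^4] = 3·1 + 1·1 − 2·1 + 1·1 = 3.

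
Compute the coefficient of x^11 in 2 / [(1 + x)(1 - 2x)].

Partial fractions give a closed form: a_n = (2/3)·(-1)^n + (4/3)·2^n.
At n = 11: a_11 = 2730.

2730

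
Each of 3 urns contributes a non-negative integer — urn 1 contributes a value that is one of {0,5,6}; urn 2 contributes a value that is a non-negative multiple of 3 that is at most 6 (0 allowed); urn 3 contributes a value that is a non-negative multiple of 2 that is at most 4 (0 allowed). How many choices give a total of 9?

The generating function for the choices is (1 + t⁵ + t⁶)·(1 + t³ + t⁶)·(1 + t² + t⁴); the count is [t⁹].
(1 + t⁵ + t⁶) has coefficients 1,0,0,0,0,1,1 for degrees 0…6.
(1 + t³ + t⁶) has coefficients 1,0,0,1,0,0,1,0,0,0 for degrees 0…9.
Finally multiplying by (1 + t² + t⁴), the product of all factors after the first has coefficients 1,0,1,1,1,1,1,1,1,0 for degrees 0…9.
[t⁹] = 1·0 + 1·1 + 1·1 = 2.

2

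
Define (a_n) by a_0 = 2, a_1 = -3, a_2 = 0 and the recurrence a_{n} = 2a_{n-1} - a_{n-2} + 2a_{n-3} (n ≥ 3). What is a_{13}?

3273

The ordinary generating function has denominator 1 - 2t + t^2 - 2t^3.
Iterating the recurrence: a_0,…,a_{13} = 2, -3, 0, 7, 8, 9, 24, 55, 104, 201, 408, 823, 1640, 3273.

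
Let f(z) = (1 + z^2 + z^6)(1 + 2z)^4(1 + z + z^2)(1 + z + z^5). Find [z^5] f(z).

218

(1 + z^2 + z^6) has coefficients 1,0,1,0,0,0 for degrees 0…5.
(1 + 2z)^4 has coefficients 1,8,24,32,16,0 for degrees 0…5.
Multiplying by (1 + z + z^2) gives running coefficients 1,9,33,64,72,48 for degrees 0…5.
Finally multiplying by (1 + z + z^5), the product of all factors after the first has coefficients 1,10,42,97,136,121 for degrees 0…5.
[z^5] = 1·121 + 1·97 = 218.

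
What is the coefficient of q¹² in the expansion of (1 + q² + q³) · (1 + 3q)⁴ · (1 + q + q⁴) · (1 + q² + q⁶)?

595

(1 + q² + q³) has coefficients 1,0,1,1 for degrees 0…3.
(1 + 3q)⁴ has coefficients 1,12,54,108,81,0,0,0,0,0,0,0,0 for degrees 0…12.
Multiplying by (1 + q + q⁴) gives running coefficients 1,13,66,162,190,93,54,108,81,0,0,0,0 for degrees 0…12.
Finally multiplying by (1 + q² + q⁶), the product of all factors after the first has coefficients 1,13,67,175,256,255,245,214,201,270,271,93,54 for degrees 0…12.
[q¹²] = 1·54 + 1·271 + 1·270 = 595.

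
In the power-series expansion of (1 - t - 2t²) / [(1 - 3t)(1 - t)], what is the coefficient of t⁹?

13123

The denominator gives the recurrence a_n = 4a_(n−1) − 3a_(n−2) for n ≥ 3; the numerator fixes a_0 = 1, a_1 = 3, a_2 = 7.
Iterating: 1, 3, 7, 19, 55, 163, 487, 1459, 4375, 13123, so a_9 = 13123.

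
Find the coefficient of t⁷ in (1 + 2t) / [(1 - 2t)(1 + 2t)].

128

Partial fractions give a closed form: a_n = (1)·2^n.
At n = 7: a_7 = 128.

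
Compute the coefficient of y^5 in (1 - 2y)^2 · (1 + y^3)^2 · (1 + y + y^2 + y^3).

(1 - 2y)^2 has coefficients 1,-4,4 for degrees 0…2.
(1 + y^3)^2 has coefficients 1,0,0,2,0,0 for degrees 0…5.
Finally multiplying by (1 + y + y^2 + y^3), the product of all factors after the first has coefficients 1,1,1,3,2,2 for degrees 0…5.
[y^5] = 1·2 − 4·2 + 4·3 = 6.

6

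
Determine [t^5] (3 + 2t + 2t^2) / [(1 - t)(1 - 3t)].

1414

The denominator gives the recurrence a_n = 4a_(n−1) − 3a_(n−2) for n ≥ 3; the numerator fixes a_0 = 3, a_1 = 14, a_2 = 49.
Iterating: 3, 14, 49, 154, 469, 1414, so a_5 = 1414.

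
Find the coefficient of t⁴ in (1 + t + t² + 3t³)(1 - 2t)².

-8

(1 + t + t² + 3t³) has coefficients 1,1,1,3 for degrees 0…3.
(1 - 2t)² has coefficients 1,-4,4,0,0 for degrees 0…4.
[t⁴] = 1·0 + 1·0 + 1·4 + 3·(-4) = -8.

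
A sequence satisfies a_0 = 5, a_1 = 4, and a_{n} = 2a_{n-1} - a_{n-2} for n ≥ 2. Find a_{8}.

-3

The ordinary generating function has denominator 1 - 2x + x^2.
Iterating the recurrence: a_0,…,a_{8} = 5, 4, 3, 2, 1, 0, -1, -2, -3.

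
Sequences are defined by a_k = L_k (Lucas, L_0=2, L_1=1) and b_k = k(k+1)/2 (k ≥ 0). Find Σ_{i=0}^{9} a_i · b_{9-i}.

751

Write out a_i and b_{9-i} for i = 0,…,9 and sum the products.
Σ = 2·45 + 1·36 + 3·28 + 4·21 + 7·15 + 11·10 + 18·6 + 29·3 + 47·1 + 76·0 = 751.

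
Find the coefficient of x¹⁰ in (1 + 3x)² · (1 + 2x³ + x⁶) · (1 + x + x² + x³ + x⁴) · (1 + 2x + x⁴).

(1 + 3x)² has coefficients 1,6,9 for degrees 0…2.
(1 + 2x³ + x⁶) has coefficients 1,0,0,2,0,0,1,0,0,0,0 for degrees 0…10.
Multiplying by (1 + x + x² + x³ + x⁴) gives running coefficients 1,1,1,3,3,2,3,3,1,1,1 for degrees 0…10.
Finally multiplying by (1 + 2x + x⁴), the product of all factors after the first has coefficients 1,3,3,5,10,9,8,12,10,5,6 for degrees 0…10.
[x¹⁰] = 1·6 + 6·5 + 9·10 = 126.

126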